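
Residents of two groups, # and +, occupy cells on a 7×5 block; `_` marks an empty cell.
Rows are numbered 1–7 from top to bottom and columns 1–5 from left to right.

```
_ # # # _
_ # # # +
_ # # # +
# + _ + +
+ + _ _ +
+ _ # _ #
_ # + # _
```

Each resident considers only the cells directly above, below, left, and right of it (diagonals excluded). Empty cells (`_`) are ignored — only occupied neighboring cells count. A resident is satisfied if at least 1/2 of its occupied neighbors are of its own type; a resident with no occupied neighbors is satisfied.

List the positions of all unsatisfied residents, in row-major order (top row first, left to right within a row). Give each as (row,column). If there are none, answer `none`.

(4,1), (4,2), (6,3), (6,5), (7,2), (7,3), (7,4)

(1,2)# 2/2 satisfied
(1,3)# 3/3 satisfied
(1,4)# 2/2 satisfied
(2,2)# 3/3 satisfied
(2,3)# 4/4 satisfied
(2,4)# 3/4 satisfied
(2,5)+ 1/2 satisfied
(3,2)# 2/3 satisfied
(3,3)# 3/3 satisfied
(3,4)# 2/4 satisfied
(3,5)+ 2/3 satisfied
(4,1)# 0/2 not
(4,2)+ 1/3 not
(4,4)+ 1/2 satisfied
(4,5)+ 3/3 satisfied
(5,1)+ 2/3 satisfied
(5,2)+ 2/2 satisfied
(5,5)+ 1/2 satisfied
(6,1)+ 1/1 satisfied
(6,3)# 0/1 not
(6,5)# 0/1 not
(7,2)# 0/1 not
(7,3)+ 0/3 not
(7,4)# 0/1 not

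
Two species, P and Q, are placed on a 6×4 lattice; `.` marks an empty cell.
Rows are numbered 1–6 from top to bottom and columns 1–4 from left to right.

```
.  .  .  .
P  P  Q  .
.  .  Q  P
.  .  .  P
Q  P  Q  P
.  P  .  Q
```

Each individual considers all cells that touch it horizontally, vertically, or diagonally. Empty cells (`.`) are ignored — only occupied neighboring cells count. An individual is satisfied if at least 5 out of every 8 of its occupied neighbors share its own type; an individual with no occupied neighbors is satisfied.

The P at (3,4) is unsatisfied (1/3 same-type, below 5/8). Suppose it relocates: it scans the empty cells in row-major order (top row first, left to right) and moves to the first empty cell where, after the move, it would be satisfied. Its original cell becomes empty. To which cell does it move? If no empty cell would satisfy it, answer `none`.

(1,1)

Vacating (3,4). Empty cells in order:
  (1,1): 2/2 same-type → satisfied — stop here.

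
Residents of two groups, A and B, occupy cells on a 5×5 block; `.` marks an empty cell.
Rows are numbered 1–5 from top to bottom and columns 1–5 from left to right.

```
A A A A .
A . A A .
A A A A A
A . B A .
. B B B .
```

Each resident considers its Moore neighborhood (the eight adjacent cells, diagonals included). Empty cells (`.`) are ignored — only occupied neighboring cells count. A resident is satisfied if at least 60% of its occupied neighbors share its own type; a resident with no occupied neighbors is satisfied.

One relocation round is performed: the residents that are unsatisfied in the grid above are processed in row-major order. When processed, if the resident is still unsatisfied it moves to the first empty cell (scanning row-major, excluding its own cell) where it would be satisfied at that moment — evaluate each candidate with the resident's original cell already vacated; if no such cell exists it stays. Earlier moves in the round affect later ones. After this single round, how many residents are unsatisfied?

1

Initially unsatisfied (in order): (4,3), (4,4).
  (4,3): no empty cell satisfies it; stays.
  (4,4) → (1,5).
Resulting grid:
A A A A A
A . A A .
A A A A A
A . B . .
. B B B .
Unsatisfied now: (4,3).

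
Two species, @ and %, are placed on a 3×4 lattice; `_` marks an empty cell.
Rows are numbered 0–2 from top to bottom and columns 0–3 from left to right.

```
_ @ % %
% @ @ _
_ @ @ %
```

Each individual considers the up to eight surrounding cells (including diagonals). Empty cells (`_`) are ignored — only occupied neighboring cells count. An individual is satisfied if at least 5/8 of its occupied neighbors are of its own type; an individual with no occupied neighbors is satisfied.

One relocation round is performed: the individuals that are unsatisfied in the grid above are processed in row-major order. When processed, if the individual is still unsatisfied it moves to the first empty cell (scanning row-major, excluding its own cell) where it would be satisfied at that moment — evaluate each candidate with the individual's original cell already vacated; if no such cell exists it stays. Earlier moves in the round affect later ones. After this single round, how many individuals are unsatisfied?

5

Initially unsatisfied (in order): (0,1), (0,2), (0,3), (1,0), (1,2), (2,3).
  (0,1) → (2,0).
  (0,2): no empty cell satisfies it; stays.
  (0,3): no empty cell satisfies it; stays.
  (1,0): no empty cell satisfies it; stays.
  (1,2): no empty cell satisfies it; stays.
  (2,3): no empty cell satisfies it; stays.
Resulting grid:
_ _ % %
% @ @ _
@ @ @ %
Unsatisfied now: (0,2), (0,3), (1,0), (1,2), (2,3).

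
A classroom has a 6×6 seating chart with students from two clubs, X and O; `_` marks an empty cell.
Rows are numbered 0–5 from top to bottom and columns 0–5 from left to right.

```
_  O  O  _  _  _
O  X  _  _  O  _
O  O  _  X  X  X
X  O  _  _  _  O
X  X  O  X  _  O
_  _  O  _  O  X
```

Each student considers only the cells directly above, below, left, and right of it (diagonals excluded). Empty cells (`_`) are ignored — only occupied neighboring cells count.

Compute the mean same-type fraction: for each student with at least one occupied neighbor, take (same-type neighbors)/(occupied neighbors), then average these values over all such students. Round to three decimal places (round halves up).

Row 0: (0,1)O 1/2 · (0,2)O 1/1
Row 1: (1,0)O 1/2 · (1,1)X 0/3 · (1,4)O 0/1
Row 2: (2,0)O 2/3 · (2,1)O 2/3 · (2,3)X 1/1 · (2,4)X 2/3 · (2,5)X 1/2
Row 3: (3,0)X 1/3 · (3,1)O 1/3 · (3,5)O 1/2
Row 4: (4,0)X 2/2 · (4,1)X 1/3 · (4,2)O 1/3 · (4,3)X 0/1 · (4,5)O 1/2
Row 5: (5,2)O 1/1 · (5,4)O 0/1 · (5,5)X 0/2
Sum over 21 students: 1/2 + 1/1 + 1/2 + 0/3 + 0/1 + 2/3 + 2/3 + 1/1 + 2/3 + 1/2 + 1/3 + 1/3 + 1/2 + 2/2 + 1/3 + 1/3 + 0/1 + 1/2 + 1/1 + 0/1 + 0/2 = 59/6; mean = 59/6 ÷ 21 = 59/126 = 0.468253… → 0.468.

0.468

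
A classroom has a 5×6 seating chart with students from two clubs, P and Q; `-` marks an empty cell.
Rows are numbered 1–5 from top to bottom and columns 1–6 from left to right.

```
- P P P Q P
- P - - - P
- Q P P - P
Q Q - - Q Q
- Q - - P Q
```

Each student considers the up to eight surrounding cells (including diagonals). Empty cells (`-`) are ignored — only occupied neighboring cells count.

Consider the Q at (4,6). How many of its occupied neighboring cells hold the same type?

Occupied neighbors of (4,6): (3,6)=P, (4,5)=Q, (5,5)=P, (5,6)=Q.
Same type (Q): 2 of 4.

2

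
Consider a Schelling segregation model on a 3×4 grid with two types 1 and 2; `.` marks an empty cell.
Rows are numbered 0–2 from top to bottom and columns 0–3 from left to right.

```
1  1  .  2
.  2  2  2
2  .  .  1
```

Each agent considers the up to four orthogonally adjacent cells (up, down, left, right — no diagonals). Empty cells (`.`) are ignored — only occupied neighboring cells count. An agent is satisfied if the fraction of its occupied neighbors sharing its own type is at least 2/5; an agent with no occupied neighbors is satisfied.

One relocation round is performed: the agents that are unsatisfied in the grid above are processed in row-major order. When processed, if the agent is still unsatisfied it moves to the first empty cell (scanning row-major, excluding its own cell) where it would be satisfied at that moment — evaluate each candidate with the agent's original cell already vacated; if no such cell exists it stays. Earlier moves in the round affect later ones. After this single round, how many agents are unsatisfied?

Initially unsatisfied (in order): (2,3).
  (2,3): no empty cell satisfies it; stays.
Resulting grid:
1 1 . 2
. 2 2 2
2 . . 1
Unsatisfied now: (2,3).

1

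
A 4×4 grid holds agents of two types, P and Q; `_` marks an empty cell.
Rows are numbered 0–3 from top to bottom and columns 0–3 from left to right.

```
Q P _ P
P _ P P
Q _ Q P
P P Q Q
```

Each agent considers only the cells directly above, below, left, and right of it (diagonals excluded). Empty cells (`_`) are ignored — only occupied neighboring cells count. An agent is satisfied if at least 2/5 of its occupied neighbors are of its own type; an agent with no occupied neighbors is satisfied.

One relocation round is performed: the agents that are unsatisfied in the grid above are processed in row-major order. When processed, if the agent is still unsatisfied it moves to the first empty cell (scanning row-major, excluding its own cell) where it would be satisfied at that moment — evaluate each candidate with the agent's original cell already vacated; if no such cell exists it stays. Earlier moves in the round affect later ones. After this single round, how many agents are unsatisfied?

Initially unsatisfied (in order): (0,0), (0,1), (1,0), (2,0), (2,2), (2,3).
  (0,0) → (2,1).
  (0,1): now satisfied by earlier moves; stays.
  (1,0) → (0,0).
  (2,0): now satisfied by earlier moves; stays.
  (2,2): now satisfied by earlier moves; stays.
  (2,3) → (0,2).
Resulting grid:
P P P P
_ _ P P
Q Q Q _
P P Q Q
Unsatisfied now: (3,1).

1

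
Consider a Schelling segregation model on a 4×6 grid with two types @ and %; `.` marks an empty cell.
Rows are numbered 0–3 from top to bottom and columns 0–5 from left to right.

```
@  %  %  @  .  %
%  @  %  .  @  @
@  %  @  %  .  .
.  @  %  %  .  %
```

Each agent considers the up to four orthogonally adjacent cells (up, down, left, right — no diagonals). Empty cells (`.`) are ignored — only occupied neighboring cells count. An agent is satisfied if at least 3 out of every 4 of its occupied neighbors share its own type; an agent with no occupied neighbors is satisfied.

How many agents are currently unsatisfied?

(0,0)@ 0/2 unhappy
(0,1)% 1/3 unhappy
(0,2)% 2/3 unhappy
(0,3)@ 0/1 unhappy
(0,5)% 0/1 unhappy
(1,0)% 0/3 unhappy
(1,1)@ 0/4 unhappy
(1,2)% 1/3 unhappy
(1,4)@ 1/1 ok
(1,5)@ 1/2 unhappy
(2,0)@ 0/2 unhappy
(2,1)% 0/4 unhappy
(2,2)@ 0/4 unhappy
(2,3)% 1/2 unhappy
(3,1)@ 0/2 unhappy
(3,2)% 1/3 unhappy
(3,3)% 2/2 ok
(3,5)% 0/0 ok
Unsatisfied: (0,0), (0,1), (0,2), (0,3), (0,5), (1,0), (1,1), (1,2), (1,5), (2,0), (2,1), (2,2), (2,3), (3,1), (3,2) — 15 in total.

15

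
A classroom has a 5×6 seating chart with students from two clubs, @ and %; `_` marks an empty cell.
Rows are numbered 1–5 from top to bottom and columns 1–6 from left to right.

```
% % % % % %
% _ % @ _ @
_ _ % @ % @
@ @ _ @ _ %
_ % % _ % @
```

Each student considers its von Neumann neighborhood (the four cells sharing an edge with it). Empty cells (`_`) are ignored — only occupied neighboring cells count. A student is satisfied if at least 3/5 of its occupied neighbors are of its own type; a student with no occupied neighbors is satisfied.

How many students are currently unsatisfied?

(1,1)% 2/2 satisfied
(1,2)% 2/2 satisfied
(1,3)% 3/3 satisfied
(1,4)% 2/3 satisfied
(1,5)% 2/2 satisfied
(1,6)% 1/2 not
(2,1)% 1/1 satisfied
(2,3)% 2/3 satisfied
(2,4)@ 1/3 not
(2,6)@ 1/2 not
(3,3)% 1/2 not
(3,4)@ 2/4 not
(3,5)% 0/2 not
(3,6)@ 1/3 not
(4,1)@ 1/1 satisfied
(4,2)@ 1/2 not
(4,4)@ 1/1 satisfied
(4,6)% 0/2 not
(5,2)% 1/2 not
(5,3)% 1/1 satisfied
(5,5)% 0/1 not
(5,6)@ 0/2 not
Unsatisfied: (1,6), (2,4), (2,6), (3,3), (3,4), (3,5), (3,6), (4,2), (4,6), (5,2), (5,5), (5,6) — 12 in total.

12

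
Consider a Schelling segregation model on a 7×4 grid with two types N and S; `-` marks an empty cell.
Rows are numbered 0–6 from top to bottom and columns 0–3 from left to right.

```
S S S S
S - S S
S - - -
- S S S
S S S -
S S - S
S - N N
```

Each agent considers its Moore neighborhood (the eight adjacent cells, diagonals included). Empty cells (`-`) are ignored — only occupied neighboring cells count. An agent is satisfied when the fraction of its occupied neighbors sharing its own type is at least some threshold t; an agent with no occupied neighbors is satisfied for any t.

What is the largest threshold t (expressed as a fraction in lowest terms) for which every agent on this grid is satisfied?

Row 0: (0,0)S 2/2 · (0,1)S 4/4 · (0,2)S 4/4 · (0,3)S 3/3
Row 1: (1,0)S 3/3 · (1,2)S 4/4 · (1,3)S 3/3
Row 2: (2,0)S 2/2
Row 3: (3,1)S 5/5 · (3,2)S 4/4 · (3,3)S 2/2
Row 4: (4,0)S 4/4 · (4,1)S 6/6 · (4,2)S 6/6
Row 5: (5,0)S 4/4 · (5,1)S 5/6 · (5,3)S 1/3
Row 6: (6,0)S 2/2 · (6,2)N 1/3 · (6,3)N 1/2
The smallest same-type fraction is 1/3 at (5,3), which reduces to 1/3. Any threshold above that leaves this agent unsatisfied.

1/3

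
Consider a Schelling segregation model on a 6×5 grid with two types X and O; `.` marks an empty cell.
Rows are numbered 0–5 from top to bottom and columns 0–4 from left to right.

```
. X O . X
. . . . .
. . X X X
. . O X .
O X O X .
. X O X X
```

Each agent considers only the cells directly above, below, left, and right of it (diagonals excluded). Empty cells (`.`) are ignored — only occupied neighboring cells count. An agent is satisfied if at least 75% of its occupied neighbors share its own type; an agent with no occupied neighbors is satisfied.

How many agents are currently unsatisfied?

Row 0: (0,1)X 0/1 not · (0,2)O 0/1 not · (0,4)X 0/0 satisfied
Row 2: (2,2)X 1/2 not · (2,3)X 3/3 satisfied · (2,4)X 1/1 satisfied
Row 3: (3,2)O 1/3 not · (3,3)X 2/3 not
Row 4: (4,0)O 0/1 not · (4,1)X 1/3 not · (4,2)O 2/4 not · (4,3)X 2/3 not
Row 5: (5,1)X 1/2 not · (5,2)O 1/3 not · (5,3)X 2/3 not · (5,4)X 1/1 satisfied
Unsatisfied: (0,1), (0,2), (2,2), (3,2), (3,3), (4,0), (4,1), (4,2), (4,3), (5,1), (5,2), (5,3) — 12 in total.

12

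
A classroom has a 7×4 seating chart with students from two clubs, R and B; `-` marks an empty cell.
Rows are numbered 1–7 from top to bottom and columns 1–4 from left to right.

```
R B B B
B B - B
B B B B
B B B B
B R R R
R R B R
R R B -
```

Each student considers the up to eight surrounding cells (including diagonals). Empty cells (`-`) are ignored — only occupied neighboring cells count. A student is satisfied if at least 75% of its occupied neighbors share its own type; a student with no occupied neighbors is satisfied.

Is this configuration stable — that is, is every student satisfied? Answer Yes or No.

(1,1)R 0/3 unhappy
(1,2)B 3/4 ok
(1,3)B 4/4 ok
(1,4)B 2/2 ok
(2,1)B 4/5 ok
(2,2)B 6/7 ok
(2,4)B 4/4 ok
(3,1)B 5/5 ok
(3,2)B 7/7 ok
(3,3)B 7/7 ok
(3,4)B 4/4 ok
(4,1)B 4/5 ok
(4,2)B 6/8 ok
(4,3)B 5/8 unhappy
(4,4)B 3/5 unhappy
(5,1)B 2/5 unhappy
(5,2)R 3/8 unhappy
(5,3)R 4/8 unhappy
(5,4)R 2/5 unhappy
(6,1)R 4/5 ok
(6,2)R 5/8 unhappy
(6,3)B 1/7 unhappy
(6,4)R 2/4 unhappy
(7,1)R 3/3 ok
(7,2)R 3/5 unhappy
(7,3)B 1/4 unhappy
For instance (1,1) has only 0/3 same-type neighbors, below 3/4.

No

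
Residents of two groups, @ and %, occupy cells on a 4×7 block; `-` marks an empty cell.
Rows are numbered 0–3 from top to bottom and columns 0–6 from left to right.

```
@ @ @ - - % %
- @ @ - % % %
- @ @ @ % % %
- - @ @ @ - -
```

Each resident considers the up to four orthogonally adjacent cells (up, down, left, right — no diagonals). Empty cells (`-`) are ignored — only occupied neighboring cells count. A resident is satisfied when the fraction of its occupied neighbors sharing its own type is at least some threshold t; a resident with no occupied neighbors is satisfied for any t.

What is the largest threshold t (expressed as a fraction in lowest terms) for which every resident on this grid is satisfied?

(0,0)@ 1/1
(0,1)@ 3/3
(0,2)@ 2/2
(0,5)% 2/2
(0,6)% 2/2
(1,1)@ 3/3
(1,2)@ 3/3
(1,4)% 2/2
(1,5)% 4/4
(1,6)% 3/3
(2,1)@ 2/2
(2,2)@ 4/4
(2,3)@ 2/3
(2,4)% 2/4
(2,5)% 3/3
(2,6)% 2/2
(3,2)@ 2/2
(3,3)@ 3/3
(3,4)@ 1/2
The smallest same-type fraction is 2/4 at (2,4), which reduces to 1/2. Any threshold above that leaves this resident unsatisfied.

1/2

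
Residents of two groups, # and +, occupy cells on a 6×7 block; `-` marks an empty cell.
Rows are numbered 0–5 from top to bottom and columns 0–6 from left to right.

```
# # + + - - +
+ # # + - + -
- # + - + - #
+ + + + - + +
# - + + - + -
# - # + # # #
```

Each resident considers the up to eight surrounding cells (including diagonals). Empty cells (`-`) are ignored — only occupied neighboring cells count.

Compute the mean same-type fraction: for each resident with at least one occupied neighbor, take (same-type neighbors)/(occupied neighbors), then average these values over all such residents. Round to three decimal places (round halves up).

Row 0: (0,0)# 2/3 · (0,1)# 3/5 · (0,2)+ 2/5 · (0,3)+ 2/3 · (0,6)+ 1/1
Row 1: (1,0)+ 0/4 · (1,1)# 4/7 · (1,2)# 3/7 · (1,3)+ 4/5 · (1,5)+ 2/3
Row 2: (2,1)# 2/7 · (2,2)+ 4/7 · (2,4)+ 4/4 · (2,6)# 0/3
Row 3: (3,0)+ 1/3 · (3,1)+ 4/6 · (3,2)+ 5/6 · (3,3)+ 5/5 · (3,5)+ 3/4 · (3,6)+ 2/3
Row 4: (4,0)# 1/3 · (4,2)+ 5/6 · (4,3)+ 4/6 · (4,5)+ 2/5
Row 5: (5,0)# 1/1 · (5,2)# 0/3 · (5,3)+ 2/4 · (5,4)# 1/4 · (5,5)# 2/3 · (5,6)# 1/2
Sum over 30 residents: 2/3 + 3/5 + 2/5 + 2/3 + 1/1 + 0/4 + 4/7 + 3/7 + 4/5 + 2/3 + 2/7 + 4/7 + 4/4 + 0/3 + 1/3 + 4/6 + 5/6 + 5/5 + 3/4 + 2/3 + 1/3 + 5/6 + 4/6 + 2/5 + 1/1 + 0/3 + 2/4 + 1/4 + 2/3 + 1/2 = 597/35; mean = 597/35 ÷ 30 = 199/350 = 0.568571… → 0.569.

0.569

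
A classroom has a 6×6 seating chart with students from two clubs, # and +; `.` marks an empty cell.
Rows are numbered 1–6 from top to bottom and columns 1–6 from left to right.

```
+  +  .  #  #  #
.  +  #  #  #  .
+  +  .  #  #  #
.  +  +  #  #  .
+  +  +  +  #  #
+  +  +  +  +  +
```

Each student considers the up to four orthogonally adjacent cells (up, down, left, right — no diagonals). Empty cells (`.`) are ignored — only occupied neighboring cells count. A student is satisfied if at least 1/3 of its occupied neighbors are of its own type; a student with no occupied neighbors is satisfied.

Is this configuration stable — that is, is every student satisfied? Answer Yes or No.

Yes

Row 1: (1,1)+ 1/1 ✓ · (1,2)+ 2/2 ✓ · (1,4)# 2/2 ✓ · (1,5)# 3/3 ✓ · (1,6)# 1/1 ✓
Row 2: (2,2)+ 2/3 ✓ · (2,3)# 1/2 ✓ · (2,4)# 4/4 ✓ · (2,5)# 3/3 ✓
Row 3: (3,1)+ 1/1 ✓ · (3,2)+ 3/3 ✓ · (3,4)# 3/3 ✓ · (3,5)# 4/4 ✓ · (3,6)# 1/1 ✓
Row 4: (4,2)+ 3/3 ✓ · (4,3)+ 2/3 ✓ · (4,4)# 2/4 ✓ · (4,5)# 3/3 ✓
Row 5: (5,1)+ 2/2 ✓ · (5,2)+ 4/4 ✓ · (5,3)+ 4/4 ✓ · (5,4)+ 2/4 ✓ · (5,5)# 2/4 ✓ · (5,6)# 1/2 ✓
Row 6: (6,1)+ 2/2 ✓ · (6,2)+ 3/3 ✓ · (6,3)+ 3/3 ✓ · (6,4)+ 3/3 ✓ · (6,5)+ 2/3 ✓ · (6,6)+ 1/2 ✓
All meet the threshold, so the configuration is stable.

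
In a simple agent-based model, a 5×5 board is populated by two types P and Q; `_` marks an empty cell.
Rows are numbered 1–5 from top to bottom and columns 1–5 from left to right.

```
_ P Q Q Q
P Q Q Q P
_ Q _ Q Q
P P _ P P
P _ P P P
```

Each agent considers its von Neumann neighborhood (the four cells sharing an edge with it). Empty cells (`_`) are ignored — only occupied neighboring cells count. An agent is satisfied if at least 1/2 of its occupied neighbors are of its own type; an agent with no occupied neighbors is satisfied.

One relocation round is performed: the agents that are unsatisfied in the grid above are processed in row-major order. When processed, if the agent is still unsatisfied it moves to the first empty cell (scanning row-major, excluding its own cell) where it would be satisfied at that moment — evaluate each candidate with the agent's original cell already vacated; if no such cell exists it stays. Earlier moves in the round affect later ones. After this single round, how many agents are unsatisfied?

Initially unsatisfied (in order): (1,2), (2,1), (2,5), (3,5).
  (1,2) → (1,1).
  (2,1): now satisfied by earlier moves; stays.
  (2,5) → (3,1).
  (3,5): now satisfied by earlier moves; stays.
Resulting grid:
P _ Q Q Q
P Q Q Q _
P Q _ Q Q
P P _ P P
P _ P P P
Unsatisfied now: (3,2).

1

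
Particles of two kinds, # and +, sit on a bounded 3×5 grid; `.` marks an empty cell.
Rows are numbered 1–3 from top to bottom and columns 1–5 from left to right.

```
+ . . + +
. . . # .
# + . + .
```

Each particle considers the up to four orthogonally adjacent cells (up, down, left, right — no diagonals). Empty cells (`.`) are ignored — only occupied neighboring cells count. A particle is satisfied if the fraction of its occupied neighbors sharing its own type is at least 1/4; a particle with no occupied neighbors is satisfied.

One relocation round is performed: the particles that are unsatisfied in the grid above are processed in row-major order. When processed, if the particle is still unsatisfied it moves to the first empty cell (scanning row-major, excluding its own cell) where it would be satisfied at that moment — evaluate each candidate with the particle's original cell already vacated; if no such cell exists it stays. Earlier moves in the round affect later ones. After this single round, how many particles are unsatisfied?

0

Initially unsatisfied (in order): (2,4), (3,1), (3,2), (3,4).
  (2,4) → (2,1).
  (3,1): now satisfied by earlier moves; stays.
  (3,2) → (1,2).
  (3,4): now satisfied by earlier moves; stays.
Resulting grid:
+ + . + +
# . . . .
# . . + .
All satisfied now.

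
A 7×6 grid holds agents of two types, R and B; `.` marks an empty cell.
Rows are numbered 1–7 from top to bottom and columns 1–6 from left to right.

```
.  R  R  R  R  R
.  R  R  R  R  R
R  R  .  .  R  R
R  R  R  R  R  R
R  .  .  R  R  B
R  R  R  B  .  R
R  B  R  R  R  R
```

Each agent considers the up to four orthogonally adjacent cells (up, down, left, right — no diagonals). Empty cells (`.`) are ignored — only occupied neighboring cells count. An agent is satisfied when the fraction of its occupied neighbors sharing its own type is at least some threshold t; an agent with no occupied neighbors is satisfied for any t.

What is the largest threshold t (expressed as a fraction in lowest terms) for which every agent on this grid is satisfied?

0/1

(1,2)R 2/2
(1,3)R 3/3
(1,4)R 3/3
(1,5)R 3/3
(1,6)R 2/2
(2,2)R 3/3
(2,3)R 3/3
(2,4)R 3/3
(2,5)R 4/4
(2,6)R 3/3
(3,1)R 2/2
(3,2)R 3/3
(3,5)R 3/3
(3,6)R 3/3
(4,1)R 3/3
(4,2)R 3/3
(4,3)R 2/2
(4,4)R 3/3
(4,5)R 4/4
(4,6)R 2/3
(5,1)R 2/2
(5,4)R 2/3
(5,5)R 2/3
(5,6)B 0/3
(6,1)R 3/3
(6,2)R 2/3
(6,3)R 2/3
(6,4)B 0/3
(6,6)R 1/2
(7,1)R 1/2
(7,2)B 0/3
(7,3)R 2/3
(7,4)R 2/3
(7,5)R 2/2
(7,6)R 2/2
The smallest same-type fraction is 0/3 at (5,6), which reduces to 0/1. Any threshold above that leaves this agent unsatisfied.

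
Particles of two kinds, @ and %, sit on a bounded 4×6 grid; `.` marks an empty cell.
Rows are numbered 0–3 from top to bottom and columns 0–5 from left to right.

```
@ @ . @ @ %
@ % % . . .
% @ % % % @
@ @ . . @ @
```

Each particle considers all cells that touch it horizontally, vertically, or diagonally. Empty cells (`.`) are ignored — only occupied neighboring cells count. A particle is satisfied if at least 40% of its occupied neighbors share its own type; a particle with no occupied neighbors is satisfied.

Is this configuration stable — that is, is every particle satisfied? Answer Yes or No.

(0,0)@ 2/3 ✓
(0,1)@ 2/4 ✓
(0,3)@ 1/2 ✓
(0,4)@ 1/2 ✓
(0,5)% 0/1 ✗
(1,0)@ 3/5 ✓
(1,1)% 3/7 ✓
(1,2)% 3/6 ✓
(2,0)% 1/5 ✗
(2,1)@ 3/7 ✓
(2,2)% 3/5 ✓
(2,3)% 3/4 ✓
(2,4)% 1/4 ✗
(2,5)@ 2/3 ✓
(3,0)@ 2/3 ✓
(3,1)@ 2/4 ✓
(3,4)@ 2/4 ✓
(3,5)@ 2/3 ✓
For instance (0,5) has only 0/1 same-type neighbors, below 2/5.

No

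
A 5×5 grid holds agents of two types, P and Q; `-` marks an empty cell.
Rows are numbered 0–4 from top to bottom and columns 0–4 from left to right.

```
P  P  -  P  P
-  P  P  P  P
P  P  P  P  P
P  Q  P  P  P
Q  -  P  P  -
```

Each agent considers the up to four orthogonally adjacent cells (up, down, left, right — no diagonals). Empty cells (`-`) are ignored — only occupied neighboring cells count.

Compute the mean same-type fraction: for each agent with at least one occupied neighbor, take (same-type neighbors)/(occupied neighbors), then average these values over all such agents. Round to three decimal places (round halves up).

0.849

(0,0)P 1/1
(0,1)P 2/2
(0,3)P 2/2
(0,4)P 2/2
(1,1)P 3/3
(1,2)P 3/3
(1,3)P 4/4
(1,4)P 3/3
(2,0)P 2/2
(2,1)P 3/4
(2,2)P 4/4
(2,3)P 4/4
(2,4)P 3/3
(3,0)P 1/3
(3,1)Q 0/3
(3,2)P 3/4
(3,3)P 4/4
(3,4)P 2/2
(4,0)Q 0/1
(4,2)P 2/2
(4,3)P 2/2
Sum over 21 agents: 1/1 + 2/2 + 2/2 + 2/2 + 3/3 + 3/3 + 4/4 + 3/3 + 2/2 + 3/4 + 4/4 + 4/4 + 3/3 + 1/3 + 0/3 + 3/4 + 4/4 + 2/2 + 0/1 + 2/2 + 2/2 = 107/6; mean = 107/6 ÷ 21 = 107/126 = 0.849206… → 0.849.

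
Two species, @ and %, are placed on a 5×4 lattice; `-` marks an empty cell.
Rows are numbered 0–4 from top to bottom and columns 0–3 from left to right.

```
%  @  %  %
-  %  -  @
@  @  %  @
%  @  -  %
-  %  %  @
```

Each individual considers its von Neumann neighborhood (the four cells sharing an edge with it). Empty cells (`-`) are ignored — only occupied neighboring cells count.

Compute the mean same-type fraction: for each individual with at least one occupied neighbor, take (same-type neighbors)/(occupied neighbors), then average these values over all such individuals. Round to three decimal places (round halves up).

0.260

Row 0: (0,0)% 0/1 · (0,1)@ 0/3 · (0,2)% 1/2 · (0,3)% 1/2
Row 1: (1,1)% 0/2 · (1,3)@ 1/2
Row 2: (2,0)@ 1/2 · (2,1)@ 2/4 · (2,2)% 0/2 · (2,3)@ 1/3
Row 3: (3,0)% 0/2 · (3,1)@ 1/3 · (3,3)% 0/2
Row 4: (4,1)% 1/2 · (4,2)% 1/2 · (4,3)@ 0/2
Sum over 16 individuals: 0/1 + 0/3 + 1/2 + 1/2 + 0/2 + 1/2 + 1/2 + 2/4 + 0/2 + 1/3 + 0/2 + 1/3 + 0/2 + 1/2 + 1/2 + 0/2 = 25/6; mean = 25/6 ÷ 16 = 25/96 = 0.260416… → 0.260.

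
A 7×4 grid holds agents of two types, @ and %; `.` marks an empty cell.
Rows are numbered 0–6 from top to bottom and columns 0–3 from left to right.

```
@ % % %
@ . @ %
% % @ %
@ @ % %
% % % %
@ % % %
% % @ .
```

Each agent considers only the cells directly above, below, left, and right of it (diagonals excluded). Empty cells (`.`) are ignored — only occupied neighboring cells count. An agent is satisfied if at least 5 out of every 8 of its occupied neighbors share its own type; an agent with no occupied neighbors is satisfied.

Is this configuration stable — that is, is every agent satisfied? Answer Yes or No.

Row 0: (0,0)@ 1/2 unhappy · (0,1)% 1/2 unhappy · (0,2)% 2/3 ok · (0,3)% 2/2 ok
Row 1: (1,0)@ 1/2 unhappy · (1,2)@ 1/3 unhappy · (1,3)% 2/3 ok
Row 2: (2,0)% 1/3 unhappy · (2,1)% 1/3 unhappy · (2,2)@ 1/4 unhappy · (2,3)% 2/3 ok
Row 3: (3,0)@ 1/3 unhappy · (3,1)@ 1/4 unhappy · (3,2)% 2/4 unhappy · (3,3)% 3/3 ok
Row 4: (4,0)% 1/3 unhappy · (4,1)% 3/4 ok · (4,2)% 4/4 ok · (4,3)% 3/3 ok
Row 5: (5,0)@ 0/3 unhappy · (5,1)% 3/4 ok · (5,2)% 3/4 ok · (5,3)% 2/2 ok
Row 6: (6,0)% 1/2 unhappy · (6,1)% 2/3 ok · (6,2)@ 0/2 unhappy
For instance (0,0) has only 1/2 same-type neighbors, below 5/8.

No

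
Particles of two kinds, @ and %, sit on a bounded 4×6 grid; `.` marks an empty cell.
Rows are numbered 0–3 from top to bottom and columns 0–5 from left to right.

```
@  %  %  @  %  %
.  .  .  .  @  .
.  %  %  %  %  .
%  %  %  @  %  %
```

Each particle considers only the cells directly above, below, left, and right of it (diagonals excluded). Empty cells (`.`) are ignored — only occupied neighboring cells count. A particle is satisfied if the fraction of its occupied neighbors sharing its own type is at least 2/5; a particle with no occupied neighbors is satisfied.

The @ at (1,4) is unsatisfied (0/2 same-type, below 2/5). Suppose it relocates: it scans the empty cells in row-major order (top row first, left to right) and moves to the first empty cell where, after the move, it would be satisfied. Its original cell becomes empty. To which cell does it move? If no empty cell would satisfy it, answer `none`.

Vacating (1,4). Empty cells in order:
  (1,0): 1/1 same-type → satisfied — stop here.

(1,0)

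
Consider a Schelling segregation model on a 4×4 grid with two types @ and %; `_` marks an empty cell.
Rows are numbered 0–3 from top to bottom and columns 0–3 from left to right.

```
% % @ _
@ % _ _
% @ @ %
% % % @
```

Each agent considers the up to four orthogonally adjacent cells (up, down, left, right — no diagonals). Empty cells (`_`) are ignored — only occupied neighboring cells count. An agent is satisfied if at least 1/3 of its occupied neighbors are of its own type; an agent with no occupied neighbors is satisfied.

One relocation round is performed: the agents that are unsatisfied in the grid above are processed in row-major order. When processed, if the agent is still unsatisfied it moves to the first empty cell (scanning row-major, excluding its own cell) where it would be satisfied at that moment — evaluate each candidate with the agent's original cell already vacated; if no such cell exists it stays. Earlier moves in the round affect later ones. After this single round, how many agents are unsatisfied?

Initially unsatisfied (in order): (0,2), (1,0), (2,1), (2,3), (3,3).
  (0,2) → (0,3).
  (1,0) → (0,2).
  (2,1) → (1,2).
  (2,3) → (1,0).
  (3,3) → (1,3).
Resulting grid:
% % @ @
% % @ @
% _ @ _
% % % _
All satisfied now.

0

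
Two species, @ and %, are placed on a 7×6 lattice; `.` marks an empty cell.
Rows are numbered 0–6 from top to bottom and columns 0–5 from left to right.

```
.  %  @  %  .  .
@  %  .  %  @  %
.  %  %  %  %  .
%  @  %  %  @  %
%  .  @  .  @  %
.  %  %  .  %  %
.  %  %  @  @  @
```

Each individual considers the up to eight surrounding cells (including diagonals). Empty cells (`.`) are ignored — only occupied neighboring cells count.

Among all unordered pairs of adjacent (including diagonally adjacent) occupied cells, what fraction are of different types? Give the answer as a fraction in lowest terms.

19/37

Scan each occupied cell's neighbors to the right and below (and the two forward diagonals) so each pair is counted once.
From row 0: 6 unlike of 8 pairs (running 6/8).
From row 1: 6 unlike of 12 pairs (running 12/20).
From row 2: 4 unlike of 15 pairs (running 16/35).
From row 3: 10 unlike of 15 pairs (running 26/50).
From row 4: 5 unlike of 8 pairs (running 31/58).
From row 5: 6 unlike of 12 pairs (running 37/70).
From row 6: 1 unlike of 4 pairs (running 38/74).
Total adjacent occupied pairs: 74; unlike-type pairs: 38.
38/74 reduces to 19/37.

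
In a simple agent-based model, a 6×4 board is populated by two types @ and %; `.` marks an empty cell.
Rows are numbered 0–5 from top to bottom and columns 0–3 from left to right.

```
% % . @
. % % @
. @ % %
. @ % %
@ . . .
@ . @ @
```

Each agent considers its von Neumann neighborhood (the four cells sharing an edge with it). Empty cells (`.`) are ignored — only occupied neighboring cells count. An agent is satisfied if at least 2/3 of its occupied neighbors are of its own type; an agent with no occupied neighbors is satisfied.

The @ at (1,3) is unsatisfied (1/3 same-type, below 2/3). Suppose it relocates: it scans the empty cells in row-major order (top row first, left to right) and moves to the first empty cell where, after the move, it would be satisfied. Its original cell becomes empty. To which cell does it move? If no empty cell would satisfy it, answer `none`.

Vacating (1,3). Empty cells in order:
  (0,2): 1/3 same-type → still unsatisfied.
  (1,0): 0/2 same-type → still unsatisfied.
  (2,0): 1/1 same-type → satisfied — stop here.

(2,0)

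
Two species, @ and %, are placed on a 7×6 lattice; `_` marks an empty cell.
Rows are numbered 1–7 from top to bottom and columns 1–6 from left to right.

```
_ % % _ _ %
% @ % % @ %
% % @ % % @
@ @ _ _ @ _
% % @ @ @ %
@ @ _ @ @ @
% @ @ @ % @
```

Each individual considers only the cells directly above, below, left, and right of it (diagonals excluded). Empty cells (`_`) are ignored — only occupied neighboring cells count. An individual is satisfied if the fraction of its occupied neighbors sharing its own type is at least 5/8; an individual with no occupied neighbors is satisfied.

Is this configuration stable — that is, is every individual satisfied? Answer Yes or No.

No

(1,2)% 1/2 ✗
(1,3)% 2/2 ✓
(1,6)% 1/1 ✓
(2,1)% 1/2 ✗
(2,2)@ 0/4 ✗
(2,3)% 2/4 ✗
(2,4)% 2/3 ✓
(2,5)@ 0/3 ✗
(2,6)% 1/3 ✗
(3,1)% 2/3 ✓
(3,2)% 1/4 ✗
(3,3)@ 0/3 ✗
(3,4)% 2/3 ✓
(3,5)% 1/4 ✗
(3,6)@ 0/2 ✗
(4,1)@ 1/3 ✗
(4,2)@ 1/3 ✗
(4,5)@ 1/2 ✗
(5,1)% 1/3 ✗
(5,2)% 1/4 ✗
(5,3)@ 1/2 ✗
(5,4)@ 3/3 ✓
(5,5)@ 3/4 ✓
(5,6)% 0/2 ✗
(6,1)@ 1/3 ✗
(6,2)@ 2/3 ✓
(6,4)@ 3/3 ✓
(6,5)@ 3/4 ✓
(6,6)@ 2/3 ✓
(7,1)% 0/2 ✗
(7,2)@ 2/3 ✓
(7,3)@ 2/2 ✓
(7,4)@ 2/3 ✓
(7,5)% 0/3 ✗
(7,6)@ 1/2 ✗
For instance (1,2) has only 1/2 same-type neighbors, below 5/8.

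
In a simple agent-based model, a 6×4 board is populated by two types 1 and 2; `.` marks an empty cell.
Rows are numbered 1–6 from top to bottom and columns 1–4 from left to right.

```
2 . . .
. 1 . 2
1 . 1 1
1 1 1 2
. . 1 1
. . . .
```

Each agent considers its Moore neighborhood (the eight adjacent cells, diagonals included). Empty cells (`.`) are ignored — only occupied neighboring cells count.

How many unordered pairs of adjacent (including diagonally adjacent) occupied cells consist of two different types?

Scan each occupied cell's neighbors to the right and below (and the two forward diagonals) so each pair is counted once.
Row 1: 2(1,1)–1(2,2)≠  → 1/1 unlike.
Row 2: 1(2,2)–1(3,3)= 1(2,2)–1(3,1)= 2(2,4)–1(3,4)≠ 2(2,4)–1(3,3)≠  → 2/4 unlike.
Row 3: 1(3,1)–1(4,1)= 1(3,1)–1(4,2)= 1(3,3)–1(3,4)= 1(3,3)–1(4,3)= 1(3,3)–2(4,4)≠ 1(3,3)–1(4,2)= 1(3,4)–2(4,4)≠ 1(3,4)–1(4,3)=  → 2/8 unlike.
Row 4: 1(4,1)–1(4,2)= 1(4,2)–1(4,3)= 1(4,2)–1(5,3)= 1(4,3)–2(4,4)≠ 1(4,3)–1(5,3)= 1(4,3)–1(5,4)= 2(4,4)–1(5,4)≠ 2(4,4)–1(5,3)≠  → 3/8 unlike.
Row 5: 1(5,3)–1(5,4)=  → 0/1 unlike.
Total adjacent occupied pairs: 22; unlike-type pairs: 8.

8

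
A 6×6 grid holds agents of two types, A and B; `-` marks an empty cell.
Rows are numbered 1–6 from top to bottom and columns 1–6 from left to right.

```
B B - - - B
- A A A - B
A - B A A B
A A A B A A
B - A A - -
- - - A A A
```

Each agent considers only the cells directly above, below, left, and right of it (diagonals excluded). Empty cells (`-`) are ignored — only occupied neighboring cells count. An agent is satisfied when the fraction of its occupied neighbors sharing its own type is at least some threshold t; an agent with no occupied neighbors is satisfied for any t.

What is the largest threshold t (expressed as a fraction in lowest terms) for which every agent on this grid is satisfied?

0/1

Row 1: (1,1)B 1/1 · (1,2)B 1/2 · (1,6)B 1/1
Row 2: (2,2)A 1/2 · (2,3)A 2/3 · (2,4)A 2/2 · (2,6)B 2/2
Row 3: (3,1)A 1/1 · (3,3)B 0/3 · (3,4)A 2/4 · (3,5)A 2/3 · (3,6)B 1/3
Row 4: (4,1)A 2/3 · (4,2)A 2/2 · (4,3)A 2/4 · (4,4)B 0/4 · (4,5)A 2/3 · (4,6)A 1/2
Row 5: (5,1)B 0/1 · (5,3)A 2/2 · (5,4)A 2/3
Row 6: (6,4)A 2/2 · (6,5)A 2/2 · (6,6)A 1/1
The smallest same-type fraction is 0/3 at (3,3), which reduces to 0/1. Any threshold above that leaves this agent unsatisfied.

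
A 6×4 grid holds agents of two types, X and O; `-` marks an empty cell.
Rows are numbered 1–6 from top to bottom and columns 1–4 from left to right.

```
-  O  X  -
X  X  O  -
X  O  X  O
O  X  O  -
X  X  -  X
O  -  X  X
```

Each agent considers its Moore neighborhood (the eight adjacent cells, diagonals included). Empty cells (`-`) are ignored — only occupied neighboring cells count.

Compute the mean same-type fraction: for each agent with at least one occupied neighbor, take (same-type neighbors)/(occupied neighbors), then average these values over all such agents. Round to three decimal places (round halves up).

(1,2)O 1/4
(1,3)X 1/3
(2,1)X 2/4
(2,2)X 4/7
(2,3)O 3/6
(3,1)X 3/5
(3,2)O 3/8
(3,3)X 2/6
(3,4)O 2/3
(4,1)O 1/5
(4,2)X 4/7
(4,3)O 2/6
(5,1)X 2/4
(5,2)X 3/6
(5,4)X 2/3
(6,1)O 0/2
(6,3)X 3/3
(6,4)X 2/2
Sum over 18 agents: 1/4 + 1/3 + 2/4 + 4/7 + 3/6 + 3/5 + 3/8 + 2/6 + 2/3 + 1/5 + 4/7 + 2/6 + 2/4 + 3/6 + 2/3 + 0/2 + 3/3 + 2/2 = 7477/840; mean = 7477/840 ÷ 18 = 7477/15120 = 0.494510… → 0.495.

0.495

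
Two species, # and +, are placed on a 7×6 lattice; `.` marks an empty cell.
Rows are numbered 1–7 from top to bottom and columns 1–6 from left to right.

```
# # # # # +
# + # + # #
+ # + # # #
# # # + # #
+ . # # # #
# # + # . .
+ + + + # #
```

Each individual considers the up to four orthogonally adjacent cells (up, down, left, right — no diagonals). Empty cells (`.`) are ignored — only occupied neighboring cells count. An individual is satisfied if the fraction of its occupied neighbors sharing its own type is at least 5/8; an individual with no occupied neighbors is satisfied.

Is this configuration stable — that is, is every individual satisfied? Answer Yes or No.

Row 1: (1,1)# 2/2 ✓ · (1,2)# 2/3 ✓ · (1,3)# 3/3 ✓ · (1,4)# 2/3 ✓ · (1,5)# 2/3 ✓ · (1,6)+ 0/2 ✗
Row 2: (2,1)# 1/3 ✗ · (2,2)+ 0/4 ✗ · (2,3)# 1/4 ✗ · (2,4)+ 0/4 ✗ · (2,5)# 3/4 ✓ · (2,6)# 2/3 ✓
Row 3: (3,1)+ 0/3 ✗ · (3,2)# 1/4 ✗ · (3,3)+ 0/4 ✗ · (3,4)# 1/4 ✗ · (3,5)# 4/4 ✓ · (3,6)# 3/3 ✓
Row 4: (4,1)# 1/3 ✗ · (4,2)# 3/3 ✓ · (4,3)# 2/4 ✗ · (4,4)+ 0/4 ✗ · (4,5)# 3/4 ✓ · (4,6)# 3/3 ✓
Row 5: (5,1)+ 0/2 ✗ · (5,3)# 2/3 ✓ · (5,4)# 3/4 ✓ · (5,5)# 3/3 ✓ · (5,6)# 2/2 ✓
Row 6: (6,1)# 1/3 ✗ · (6,2)# 1/3 ✗ · (6,3)+ 1/4 ✗ · (6,4)# 1/3 ✗
Row 7: (7,1)+ 1/2 ✗ · (7,2)+ 2/3 ✓ · (7,3)+ 3/3 ✓ · (7,4)+ 1/3 ✗ · (7,5)# 1/2 ✗ · (7,6)# 1/1 ✓
For instance (1,6) has only 0/2 same-type neighbors, below 5/8.

No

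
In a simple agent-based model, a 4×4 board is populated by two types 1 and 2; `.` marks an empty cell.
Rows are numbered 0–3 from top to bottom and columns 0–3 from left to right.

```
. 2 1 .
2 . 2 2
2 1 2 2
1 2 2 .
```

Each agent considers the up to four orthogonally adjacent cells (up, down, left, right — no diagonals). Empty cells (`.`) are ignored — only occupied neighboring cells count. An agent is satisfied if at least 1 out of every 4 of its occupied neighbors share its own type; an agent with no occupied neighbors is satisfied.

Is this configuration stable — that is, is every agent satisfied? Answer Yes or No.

No

(0,1)2 0/1 not
(0,2)1 0/2 not
(1,0)2 1/1 satisfied
(1,2)2 2/3 satisfied
(1,3)2 2/2 satisfied
(2,0)2 1/3 satisfied
(2,1)1 0/3 not
(2,2)2 3/4 satisfied
(2,3)2 2/2 satisfied
(3,0)1 0/2 not
(3,1)2 1/3 satisfied
(3,2)2 2/2 satisfied
For instance (0,1) has only 0/1 same-type neighbors, below 1/4.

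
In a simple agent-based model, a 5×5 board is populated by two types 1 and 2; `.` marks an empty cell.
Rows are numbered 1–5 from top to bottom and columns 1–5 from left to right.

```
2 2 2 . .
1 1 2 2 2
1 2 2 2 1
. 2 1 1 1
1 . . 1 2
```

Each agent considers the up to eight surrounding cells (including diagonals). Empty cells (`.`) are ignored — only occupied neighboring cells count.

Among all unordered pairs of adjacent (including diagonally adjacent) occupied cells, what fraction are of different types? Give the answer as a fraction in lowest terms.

Scan each occupied cell's neighbors to the right and below (and the two forward diagonals) so each pair is counted once.
From row 1: 5 unlike of 10 pairs (running 5/10).
From row 2: 6 unlike of 17 pairs (running 11/27).
From row 3: 9 unlike of 15 pairs (running 20/42).
From row 4: 4 unlike of 9 pairs (running 24/51).
From row 5: 1 unlike of 1 pairs (running 25/52).
Total adjacent occupied pairs: 52; unlike-type pairs: 25.
25/52 is already in lowest terms.

25/52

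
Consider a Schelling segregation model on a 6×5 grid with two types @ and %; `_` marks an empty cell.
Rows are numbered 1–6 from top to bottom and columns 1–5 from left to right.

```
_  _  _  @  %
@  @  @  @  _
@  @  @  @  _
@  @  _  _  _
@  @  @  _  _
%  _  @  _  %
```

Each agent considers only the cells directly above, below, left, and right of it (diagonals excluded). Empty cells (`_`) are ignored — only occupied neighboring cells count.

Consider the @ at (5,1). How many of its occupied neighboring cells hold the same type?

2

Occupied neighbors of (5,1): (4,1)=@, (6,1)=%, (5,2)=@.
Same type (@): 2 of 3.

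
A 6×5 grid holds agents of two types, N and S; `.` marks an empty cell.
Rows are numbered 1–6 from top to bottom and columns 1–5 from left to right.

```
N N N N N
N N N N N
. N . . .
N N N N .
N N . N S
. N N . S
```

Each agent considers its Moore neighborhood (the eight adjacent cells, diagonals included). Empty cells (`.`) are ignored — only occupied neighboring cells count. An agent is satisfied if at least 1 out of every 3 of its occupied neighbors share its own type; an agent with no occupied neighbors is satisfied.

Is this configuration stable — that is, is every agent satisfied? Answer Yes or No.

Yes

(1,1)N 3/3 ✓
(1,2)N 5/5 ✓
(1,3)N 5/5 ✓
(1,4)N 5/5 ✓
(1,5)N 3/3 ✓
(2,1)N 4/4 ✓
(2,2)N 6/6 ✓
(2,3)N 6/6 ✓
(2,4)N 5/5 ✓
(2,5)N 3/3 ✓
(3,2)N 6/6 ✓
(4,1)N 4/4 ✓
(4,2)N 5/5 ✓
(4,3)N 5/5 ✓
(4,4)N 2/3 ✓
(5,1)N 4/4 ✓
(5,2)N 6/6 ✓
(5,4)N 3/5 ✓
(5,5)S 1/3 ✓
(6,2)N 3/3 ✓
(6,3)N 3/3 ✓
(6,5)S 1/2 ✓
All meet the threshold, so the configuration is stable.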